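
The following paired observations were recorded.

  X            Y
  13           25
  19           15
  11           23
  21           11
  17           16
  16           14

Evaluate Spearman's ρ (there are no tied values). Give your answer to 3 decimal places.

Rank X: 2, 5, 1, 6, 4, 3
Rank Y: 6, 3, 5, 1, 4, 2
d = rank(X) − rank(Y): -4, 2, -4, 5, 0, 1; Σd² = 62
ρ = 1 − 6Σd² / [n(n²−1)] = 1 − 6×62 / (6×35) = 1 − 372/210 ≈ -0.771

-0.771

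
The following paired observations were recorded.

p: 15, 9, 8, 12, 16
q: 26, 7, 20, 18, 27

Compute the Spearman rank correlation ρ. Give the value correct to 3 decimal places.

Rank p: 4, 2, 1, 3, 5
Rank q: 4, 1, 3, 2, 5
d = rank(p) − rank(q): 0, 1, -2, 1, 0; Σd² = 6
ρ = 1 − 6Σd² / [n(n²−1)] = 1 − 6×6 / (5×24) = 1 − 36/120 ≈ 0.700

0.700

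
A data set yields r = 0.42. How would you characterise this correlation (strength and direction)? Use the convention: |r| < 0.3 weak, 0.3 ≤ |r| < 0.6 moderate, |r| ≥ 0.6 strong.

r = 0.42 > 0 so the relationship is positive.
|r| = 0.42, which falls in the moderate range.

moderate positive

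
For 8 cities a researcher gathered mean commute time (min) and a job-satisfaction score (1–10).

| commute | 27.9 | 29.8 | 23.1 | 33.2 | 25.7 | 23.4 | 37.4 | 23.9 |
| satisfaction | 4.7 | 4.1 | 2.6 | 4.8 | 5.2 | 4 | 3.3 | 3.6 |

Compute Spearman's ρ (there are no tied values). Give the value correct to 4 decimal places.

Rank commute: 5, 6, 1, 7, 4, 2, 8, 3
Rank satisfaction: 6, 5, 1, 7, 8, 4, 2, 3
d = rank(commute) − rank(satisfaction): -1, 1, 0, 0, -4, -2, 6, 0; Σd² = 58
ρ = 1 − 6Σd² / [n(n²−1)] = 1 − 6×58 / (8×63) = 1 − 348/504 ≈ 0.3095

0.3095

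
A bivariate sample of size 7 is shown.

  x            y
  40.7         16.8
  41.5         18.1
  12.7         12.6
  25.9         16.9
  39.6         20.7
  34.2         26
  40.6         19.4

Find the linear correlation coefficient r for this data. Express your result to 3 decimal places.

0.542

n = 7, Σx = 235.2, Σy = 130.5, Σx² = 8597, Σy² = 2535.07, Σxy = 4529.2
nΣxy − ΣxΣy = 31704.4 − 30693.6 = 1010.8
nΣx² − (Σx)² = 60179 − 55319.04 = 4859.96; nΣy² − (Σy)² = 17745.49 − 17030.25 = 715.24
r = 1010.8 / √(4859.96 × 715.24) = 1010.8 / 1864.4135 ≈ 0.542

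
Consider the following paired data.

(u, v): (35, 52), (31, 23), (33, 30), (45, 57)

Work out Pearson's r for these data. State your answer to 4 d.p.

0.8295

n = 4, Σu = 144, Σv = 162, Σu² = 5300, Σv² = 7382, Σuv = 6088
nΣuv − ΣuΣv = 24352 − 23328 = 1024
nΣu² − (Σu)² = 21200 − 20736 = 464; nΣv² − (Σv)² = 29528 − 26244 = 3284
r = 1024 / √(464 × 3284) = 1024 / 1234.4132 ≈ 0.8295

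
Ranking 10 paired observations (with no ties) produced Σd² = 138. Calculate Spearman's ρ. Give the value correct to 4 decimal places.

ρ = 1 − 6Σd² / [n(n²−1)] = 1 − 6×138 / (10×99)
  = 1 − 828/990 = 1 − 0.83636 ≈ 0.1636

0.1636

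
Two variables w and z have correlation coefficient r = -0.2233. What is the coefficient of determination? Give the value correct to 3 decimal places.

r² = (-0.2233)² = 0.050

0.050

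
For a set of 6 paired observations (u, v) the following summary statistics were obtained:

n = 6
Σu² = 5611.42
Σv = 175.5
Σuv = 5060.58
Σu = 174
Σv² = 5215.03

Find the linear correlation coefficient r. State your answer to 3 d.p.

-0.135

r = (nΣuv − ΣuΣv) / √[(nΣu² − (Σu)²)(nΣv² − (Σv)²)]
Numerator: 6×5060.58 − 174×175.5 = -173.52
Denominator: √[(33668.52 − 30276)(31290.18 − 30800.25)] = √[3392.52 × 489.93] = 1289.2235
r = -173.52 / 1289.2235 ≈ -0.135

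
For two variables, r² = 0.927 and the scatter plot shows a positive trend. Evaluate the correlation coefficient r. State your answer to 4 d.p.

|r| = √0.927 = 0.9628
The association is positive, so r = 0.9628.

0.9628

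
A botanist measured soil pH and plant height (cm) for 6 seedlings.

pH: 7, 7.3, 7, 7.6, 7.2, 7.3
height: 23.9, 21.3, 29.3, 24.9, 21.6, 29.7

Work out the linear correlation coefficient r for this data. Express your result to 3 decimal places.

-0.146

n = 6, Σx = 43.4, Σy = 150.7, Σx² = 314.18, Σy² = 3852.05, Σxy = 1089.46
nΣxy − ΣxΣy = 6536.76 − 6540.38 = -3.62
nΣx² − (Σx)² = 1885.08 − 1883.56 = 1.52; nΣy² − (Σy)² = 23112.3 − 22710.49 = 401.81
r = -3.62 / √(1.52 × 401.81) = -3.62 / 24.7134 ≈ -0.146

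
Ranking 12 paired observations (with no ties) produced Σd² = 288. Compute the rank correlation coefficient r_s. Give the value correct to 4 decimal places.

-0.0070

ρ = 1 − 6Σd² / [n(n²−1)] = 1 − 6×288 / (12×143)
  = 1 − 1728/1716 = 1 − 1.00699 ≈ -0.0070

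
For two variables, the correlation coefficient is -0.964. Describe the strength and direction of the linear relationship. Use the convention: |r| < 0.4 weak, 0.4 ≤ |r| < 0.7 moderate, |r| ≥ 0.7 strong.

strong negative

r = -0.964 < 0 so the relationship is negative.
|r| = 0.964, which falls in the strong range.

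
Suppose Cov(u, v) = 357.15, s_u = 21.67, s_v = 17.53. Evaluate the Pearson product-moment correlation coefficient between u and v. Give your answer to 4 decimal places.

r = Cov(u,v) / (s_u · s_v) = 357.15 / (21.67 × 17.53)
  = 357.15 / 379.8751 ≈ 0.9402

0.9402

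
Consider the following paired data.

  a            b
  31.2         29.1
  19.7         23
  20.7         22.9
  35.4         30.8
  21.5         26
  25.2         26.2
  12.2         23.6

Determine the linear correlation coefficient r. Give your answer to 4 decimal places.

n = 7, Σa = 165.9, Σb = 181.6, Σa² = 4289.31, Σb² = 4768.26, Σab = 4432.53
nΣab − ΣaΣb = 31027.71 − 30127.44 = 900.27
nΣa² − (Σa)² = 30025.17 − 27522.81 = 2502.36; nΣb² − (Σb)² = 33377.82 − 32978.56 = 399.26
r = 900.27 / √(2502.36 × 399.26) = 900.27 / 999.5460 ≈ 0.9007

0.9007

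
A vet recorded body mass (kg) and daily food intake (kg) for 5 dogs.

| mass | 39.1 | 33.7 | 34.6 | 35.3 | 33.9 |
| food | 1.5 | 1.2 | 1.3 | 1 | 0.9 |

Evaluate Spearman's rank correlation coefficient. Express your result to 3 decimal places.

0.500

Rank mass: 5, 1, 3, 4, 2
Rank food: 5, 3, 4, 2, 1
d = rank(mass) − rank(food): 0, -2, -1, 2, 1; Σd² = 10
ρ = 1 − 6Σd² / [n(n²−1)] = 1 − 6×10 / (5×24) = 1 − 60/120 ≈ 0.500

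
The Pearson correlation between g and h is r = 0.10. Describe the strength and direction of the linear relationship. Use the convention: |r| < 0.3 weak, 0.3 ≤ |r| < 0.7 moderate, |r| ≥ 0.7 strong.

r = 0.10 > 0 so the relationship is positive.
|r| = 0.10, which falls in the weak range.

weak positive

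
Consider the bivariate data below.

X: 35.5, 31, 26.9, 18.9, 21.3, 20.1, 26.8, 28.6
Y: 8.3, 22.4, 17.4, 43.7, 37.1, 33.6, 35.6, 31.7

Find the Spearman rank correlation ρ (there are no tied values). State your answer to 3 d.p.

-0.857

Rank X: 8, 7, 5, 1, 3, 2, 4, 6
Rank Y: 1, 3, 2, 8, 7, 5, 6, 4
d = rank(X) − rank(Y): 7, 4, 3, -7, -4, -3, -2, 2; Σd² = 156
ρ = 1 − 6Σd² / [n(n²−1)] = 1 − 6×156 / (8×63) = 1 − 936/504 ≈ -0.857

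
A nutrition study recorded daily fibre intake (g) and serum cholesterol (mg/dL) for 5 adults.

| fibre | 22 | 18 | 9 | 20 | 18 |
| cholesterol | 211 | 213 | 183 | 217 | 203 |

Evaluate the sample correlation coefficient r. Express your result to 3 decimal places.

n = 5, Σx = 87, Σy = 1027, Σx² = 1613, Σy² = 211677, Σxy = 18117
nΣxy − ΣxΣy = 90585 − 89349 = 1236
nΣx² − (Σx)² = 8065 − 7569 = 496; nΣy² − (Σy)² = 1058385 − 1054729 = 3656
r = 1236 / √(496 × 3656) = 1236 / 1346.6165 ≈ 0.918

0.918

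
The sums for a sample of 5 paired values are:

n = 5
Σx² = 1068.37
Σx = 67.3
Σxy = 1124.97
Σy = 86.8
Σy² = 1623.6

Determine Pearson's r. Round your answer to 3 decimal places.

-0.315

r = (nΣxy − ΣxΣy) / √[(nΣx² − (Σx)²)(nΣy² − (Σy)²)]
Numerator: 5×1124.97 − 67.3×86.8 = -216.79
Denominator: √[(5341.85 − 4529.29)(8118 − 7534.24)] = √[812.56 × 583.76] = 688.7235
r = -216.79 / 688.7235 ≈ -0.315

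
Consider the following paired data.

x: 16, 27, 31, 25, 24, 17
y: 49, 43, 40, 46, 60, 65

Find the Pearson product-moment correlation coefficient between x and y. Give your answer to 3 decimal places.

-0.660

n = 6, Σx = 140, Σy = 303, Σx² = 3436, Σy² = 15791, Σxy = 6880
nΣxy − ΣxΣy = 41280 − 42420 = -1140
nΣx² − (Σx)² = 20616 − 19600 = 1016; nΣy² − (Σy)² = 94746 − 91809 = 2937
r = -1140 / √(1016 × 2937) = -1140 / 1727.4235 ≈ -0.660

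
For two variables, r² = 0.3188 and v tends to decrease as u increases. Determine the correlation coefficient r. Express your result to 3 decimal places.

-0.565

|r| = √0.3188 = 0.565
The association is negative, so r = −0.565.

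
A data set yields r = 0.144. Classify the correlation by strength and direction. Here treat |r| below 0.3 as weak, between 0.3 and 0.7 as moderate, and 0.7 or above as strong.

weak positive

r = 0.144 > 0 so the relationship is positive.
|r| = 0.144, which falls in the weak range.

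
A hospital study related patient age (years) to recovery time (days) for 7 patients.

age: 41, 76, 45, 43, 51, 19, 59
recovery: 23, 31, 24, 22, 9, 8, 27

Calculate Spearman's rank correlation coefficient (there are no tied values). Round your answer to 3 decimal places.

0.750

Rank age: 2, 7, 4, 3, 5, 1, 6
Rank recovery: 4, 7, 5, 3, 2, 1, 6
d = rank(age) − rank(recovery): -2, 0, -1, 0, 3, 0, 0; Σd² = 14
ρ = 1 − 6Σd² / [n(n²−1)] = 1 − 6×14 / (7×48) = 1 − 84/336 ≈ 0.750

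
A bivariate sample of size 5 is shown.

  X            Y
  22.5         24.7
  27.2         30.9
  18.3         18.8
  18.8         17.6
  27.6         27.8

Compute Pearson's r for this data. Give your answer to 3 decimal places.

n = 5, ΣX = 114.4, ΣY = 119.8, ΣX² = 2696.18, ΣY² = 3000.94, ΣXY = 2838.43
nΣXY − ΣXΣY = 14192.15 − 13705.12 = 487.03
nΣX² − (ΣX)² = 13480.9 − 13087.36 = 393.54; nΣY² − (ΣY)² = 15004.7 − 14352.04 = 652.66
r = 487.03 / √(393.54 × 652.66) = 487.03 / 506.8016 ≈ 0.961

0.961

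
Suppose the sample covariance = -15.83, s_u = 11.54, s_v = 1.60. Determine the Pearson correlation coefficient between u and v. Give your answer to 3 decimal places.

r = Cov(u,v) / (s_u · s_v) = -15.83 / (11.54 × 1.60)
  = -15.83 / 18.4640 ≈ -0.857

-0.857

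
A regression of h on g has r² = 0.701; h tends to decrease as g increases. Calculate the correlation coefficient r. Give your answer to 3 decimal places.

-0.837

|r| = √0.701 = 0.837
The association is negative, so r = −0.837.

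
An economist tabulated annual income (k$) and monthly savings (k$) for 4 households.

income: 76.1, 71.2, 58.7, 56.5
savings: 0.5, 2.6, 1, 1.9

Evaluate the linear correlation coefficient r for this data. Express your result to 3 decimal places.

n = 4, Σx = 262.5, Σy = 6, Σx² = 17498.59, Σy² = 11.62, Σxy = 389.22
nΣxy − ΣxΣy = 1556.88 − 1575 = -18.12
nΣx² − (Σx)² = 69994.36 − 68906.25 = 1088.11; nΣy² − (Σy)² = 46.48 − 36 = 10.48
r = -18.12 / √(1088.11 × 10.48) = -18.12 / 106.7867 ≈ -0.170

-0.170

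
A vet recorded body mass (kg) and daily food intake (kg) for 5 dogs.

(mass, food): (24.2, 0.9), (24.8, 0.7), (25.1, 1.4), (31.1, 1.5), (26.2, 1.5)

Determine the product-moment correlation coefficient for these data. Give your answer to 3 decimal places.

n = 5, Σx = 131.4, Σy = 6, Σx² = 3484.34, Σy² = 7.76, Σxy = 160.23
nΣxy − ΣxΣy = 801.15 − 788.4 = 12.75
nΣx² − (Σx)² = 17421.7 − 17265.96 = 155.74; nΣy² − (Σy)² = 38.8 − 36 = 2.8
r = 12.75 / √(155.74 × 2.8) = 12.75 / 20.8823 ≈ 0.611

0.611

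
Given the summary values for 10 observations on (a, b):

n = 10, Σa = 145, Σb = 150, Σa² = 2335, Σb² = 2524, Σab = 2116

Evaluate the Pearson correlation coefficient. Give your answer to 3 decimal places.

r = (nΣab − ΣaΣb) / √[(nΣa² − (Σa)²)(nΣb² − (Σb)²)]
Numerator: 10×2116 − 145×150 = -590
Denominator: √[(23350 − 21025)(25240 − 22500)] = √[2325 × 2740] = 2523.9849
r = -590 / 2523.9849 ≈ -0.234

-0.234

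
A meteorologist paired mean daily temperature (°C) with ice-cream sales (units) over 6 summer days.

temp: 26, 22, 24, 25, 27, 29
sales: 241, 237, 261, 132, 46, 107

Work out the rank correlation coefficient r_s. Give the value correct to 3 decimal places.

Rank temp: 4, 1, 2, 3, 5, 6
Rank sales: 5, 4, 6, 3, 1, 2
d = rank(temp) − rank(sales): -1, -3, -4, 0, 4, 4; Σd² = 58
ρ = 1 − 6Σd² / [n(n²−1)] = 1 − 6×58 / (6×35) = 1 − 348/210 ≈ -0.657

-0.657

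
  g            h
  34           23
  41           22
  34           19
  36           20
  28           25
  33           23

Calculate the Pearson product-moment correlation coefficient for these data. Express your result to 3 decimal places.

n = 6, Σg = 206, Σh = 132, Σg² = 7162, Σh² = 2928, Σgh = 4509
nΣgh − ΣgΣh = 27054 − 27192 = -138
nΣg² − (Σg)² = 42972 − 42436 = 536; nΣh² − (Σh)² = 17568 − 17424 = 144
r = -138 / √(536 × 144) = -138 / 277.8201 ≈ -0.497

-0.497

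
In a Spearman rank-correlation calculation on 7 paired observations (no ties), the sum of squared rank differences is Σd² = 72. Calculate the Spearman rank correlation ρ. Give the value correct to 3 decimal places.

-0.286

ρ = 1 − 6Σd² / [n(n²−1)] = 1 − 6×72 / (7×48)
  = 1 − 432/336 = 1 − 1.2857 ≈ -0.286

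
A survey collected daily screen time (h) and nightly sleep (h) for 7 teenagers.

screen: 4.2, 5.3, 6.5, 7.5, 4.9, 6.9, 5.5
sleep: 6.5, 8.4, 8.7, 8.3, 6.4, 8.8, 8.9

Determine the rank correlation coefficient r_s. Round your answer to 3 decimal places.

0.500

Rank screen: 1, 3, 5, 7, 2, 6, 4
Rank sleep: 2, 4, 5, 3, 1, 6, 7
d = rank(screen) − rank(sleep): -1, -1, 0, 4, 1, 0, -3; Σd² = 28
ρ = 1 − 6Σd² / [n(n²−1)] = 1 − 6×28 / (7×48) = 1 − 168/336 ≈ 0.500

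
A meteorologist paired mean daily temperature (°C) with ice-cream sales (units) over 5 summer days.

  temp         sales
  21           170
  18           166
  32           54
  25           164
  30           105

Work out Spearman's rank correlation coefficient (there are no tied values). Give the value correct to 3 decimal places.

Rank temp: 2, 1, 5, 3, 4
Rank sales: 5, 4, 1, 3, 2
d = rank(temp) − rank(sales): -3, -3, 4, 0, 2; Σd² = 38
ρ = 1 − 6Σd² / [n(n²−1)] = 1 − 6×38 / (5×24) = 1 − 228/120 ≈ -0.900

-0.900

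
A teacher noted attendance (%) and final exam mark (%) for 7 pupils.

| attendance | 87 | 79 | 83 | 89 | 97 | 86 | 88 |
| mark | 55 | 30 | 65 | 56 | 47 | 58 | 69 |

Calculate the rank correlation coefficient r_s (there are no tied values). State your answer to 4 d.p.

0.0357

Rank attendance: 4, 1, 2, 6, 7, 3, 5
Rank mark: 3, 1, 6, 4, 2, 5, 7
d = rank(attendance) − rank(mark): 1, 0, -4, 2, 5, -2, -2; Σd² = 54
ρ = 1 − 6Σd² / [n(n²−1)] = 1 − 6×54 / (7×48) = 1 − 324/336 ≈ 0.0357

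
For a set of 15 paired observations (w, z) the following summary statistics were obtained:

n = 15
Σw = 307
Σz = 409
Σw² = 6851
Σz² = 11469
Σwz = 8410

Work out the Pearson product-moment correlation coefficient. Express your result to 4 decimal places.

r = (nΣwz − ΣwΣz) / √[(nΣw² − (Σw)²)(nΣz² − (Σz)²)]
Numerator: 15×8410 − 307×409 = 587
Denominator: √[(102765 − 94249)(172035 − 167281)] = √[8516 × 4754] = 6362.7874
r = 587 / 6362.7874 ≈ 0.0923

0.0923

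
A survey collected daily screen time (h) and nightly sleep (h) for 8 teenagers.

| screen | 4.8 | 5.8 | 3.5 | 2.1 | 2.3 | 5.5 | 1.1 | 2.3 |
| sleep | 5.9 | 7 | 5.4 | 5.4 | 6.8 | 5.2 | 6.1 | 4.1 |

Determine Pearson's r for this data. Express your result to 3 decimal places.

0.204

n = 8, Σx = 27.4, Σy = 45.9, Σx² = 115.38, Σy² = 269.43, Σxy = 159.54
nΣxy − ΣxΣy = 1276.32 − 1257.66 = 18.66
nΣx² − (Σx)² = 923.04 − 750.76 = 172.28; nΣy² − (Σy)² = 2155.44 − 2106.81 = 48.63
r = 18.66 / √(172.28 × 48.63) = 18.66 / 91.5313 ≈ 0.204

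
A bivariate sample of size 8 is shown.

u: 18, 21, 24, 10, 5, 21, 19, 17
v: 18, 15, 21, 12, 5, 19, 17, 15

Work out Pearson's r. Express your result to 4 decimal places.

0.9376

n = 8, Σu = 135, Σv = 122, Σu² = 2557, Σv² = 2034, Σuv = 2265
nΣuv − ΣuΣv = 18120 − 16470 = 1650
nΣu² − (Σu)² = 20456 − 18225 = 2231; nΣv² − (Σv)² = 16272 − 14884 = 1388
r = 1650 / √(2231 × 1388) = 1650 / 1759.7238 ≈ 0.9376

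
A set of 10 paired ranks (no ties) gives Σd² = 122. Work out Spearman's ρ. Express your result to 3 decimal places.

ρ = 1 − 6Σd² / [n(n²−1)] = 1 − 6×122 / (10×99)
  = 1 − 732/990 = 1 − 0.7394 ≈ 0.261

0.261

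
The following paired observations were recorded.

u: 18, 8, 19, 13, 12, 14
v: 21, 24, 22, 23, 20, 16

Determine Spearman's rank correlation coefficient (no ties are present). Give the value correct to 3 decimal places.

-0.314

Rank u: 5, 1, 6, 3, 2, 4
Rank v: 3, 6, 4, 5, 2, 1
d = rank(u) − rank(v): 2, -5, 2, -2, 0, 3; Σd² = 46
ρ = 1 − 6Σd² / [n(n²−1)] = 1 − 6×46 / (6×35) = 1 − 276/210 ≈ -0.314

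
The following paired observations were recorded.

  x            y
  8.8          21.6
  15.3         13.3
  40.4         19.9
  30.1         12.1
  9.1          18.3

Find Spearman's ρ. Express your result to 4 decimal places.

Rank x: 1, 3, 5, 4, 2
Rank y: 5, 2, 4, 1, 3
d = rank(x) − rank(y): -4, 1, 1, 3, -1; Σd² = 28
ρ = 1 − 6Σd² / [n(n²−1)] = 1 − 6×28 / (5×24) = 1 − 168/120 ≈ -0.4000

-0.4000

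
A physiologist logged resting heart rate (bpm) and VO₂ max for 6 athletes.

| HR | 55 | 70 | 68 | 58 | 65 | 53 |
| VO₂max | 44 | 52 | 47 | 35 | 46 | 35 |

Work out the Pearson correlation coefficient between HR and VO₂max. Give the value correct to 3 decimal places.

0.830

n = 6, Σx = 369, Σy = 259, Σx² = 22947, Σy² = 11415, Σxy = 16131
nΣxy − ΣxΣy = 96786 − 95571 = 1215
nΣx² − (Σx)² = 137682 − 136161 = 1521; nΣy² − (Σy)² = 68490 − 67081 = 1409
r = 1215 / √(1521 × 1409) = 1215 / 1463.9293 ≈ 0.830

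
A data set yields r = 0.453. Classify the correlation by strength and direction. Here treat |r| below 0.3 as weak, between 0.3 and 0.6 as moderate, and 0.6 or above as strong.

r = 0.453 > 0 so the relationship is positive.
|r| = 0.453, which falls in the moderate range.

moderate positive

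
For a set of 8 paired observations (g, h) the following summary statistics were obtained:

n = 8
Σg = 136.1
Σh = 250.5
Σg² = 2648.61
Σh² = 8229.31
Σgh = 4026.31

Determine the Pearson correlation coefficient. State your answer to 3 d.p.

r = (nΣgh − ΣgΣh) / √[(nΣg² − (Σg)²)(nΣh² − (Σh)²)]
Numerator: 8×4026.31 − 136.1×250.5 = -1882.57
Denominator: √[(21188.88 − 18523.21)(65834.48 − 62750.25)] = √[2665.67 × 3084.23] = 2867.3227
r = -1882.57 / 2867.3227 ≈ -0.657

-0.657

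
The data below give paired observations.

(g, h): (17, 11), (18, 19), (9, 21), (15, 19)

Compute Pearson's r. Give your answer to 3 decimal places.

n = 4, Σg = 59, Σh = 70, Σg² = 919, Σh² = 1284, Σgh = 1003
nΣgh − ΣgΣh = 4012 − 4130 = -118
nΣg² − (Σg)² = 3676 − 3481 = 195; nΣh² − (Σh)² = 5136 − 4900 = 236
r = -118 / √(195 × 236) = -118 / 214.5227 ≈ -0.550

-0.550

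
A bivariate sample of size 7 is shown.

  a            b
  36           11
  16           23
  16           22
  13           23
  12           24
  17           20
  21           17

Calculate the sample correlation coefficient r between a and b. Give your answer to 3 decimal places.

-0.973

n = 7, Σa = 131, Σb = 140, Σa² = 2851, Σb² = 2928, Σab = 2400
nΣab − ΣaΣb = 16800 − 18340 = -1540
nΣa² − (Σa)² = 19957 − 17161 = 2796; nΣb² − (Σb)² = 20496 − 19600 = 896
r = -1540 / √(2796 × 896) = -1540 / 1582.7874 ≈ -0.973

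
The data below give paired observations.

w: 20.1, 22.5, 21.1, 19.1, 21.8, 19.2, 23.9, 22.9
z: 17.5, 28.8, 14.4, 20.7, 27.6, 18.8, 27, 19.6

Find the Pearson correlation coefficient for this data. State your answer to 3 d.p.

0.559

n = 8, Σw = 170.6, Σz = 174.4, Σw² = 3659.78, Σz² = 3999.9, Σwz = 3755.74
nΣwz − ΣwΣz = 30045.92 − 29752.64 = 293.28
nΣw² − (Σw)² = 29278.24 − 29104.36 = 173.88; nΣz² − (Σz)² = 31999.2 − 30415.36 = 1583.84
r = 293.28 / √(173.88 × 1583.84) = 293.28 / 524.7839 ≈ 0.559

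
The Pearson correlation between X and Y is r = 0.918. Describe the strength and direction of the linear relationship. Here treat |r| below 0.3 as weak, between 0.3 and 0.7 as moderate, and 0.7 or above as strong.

strong positive

r = 0.918 > 0 so the relationship is positive.
|r| = 0.918, which falls in the strong range.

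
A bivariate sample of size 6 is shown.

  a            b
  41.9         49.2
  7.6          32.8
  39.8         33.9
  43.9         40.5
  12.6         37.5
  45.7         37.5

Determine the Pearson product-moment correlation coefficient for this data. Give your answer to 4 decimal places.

0.4734

n = 6, Σa = 191.5, Σb = 231.4, Σa² = 7571.87, Σb² = 9098.44, Σab = 7624.18
nΣab − ΣaΣb = 45745.08 − 44313.1 = 1431.98
nΣa² − (Σa)² = 45431.22 − 36672.25 = 8758.97; nΣb² − (Σb)² = 54590.64 − 53545.96 = 1044.68
r = 1431.98 / √(8758.97 × 1044.68) = 1431.98 / 3024.9497 ≈ 0.4734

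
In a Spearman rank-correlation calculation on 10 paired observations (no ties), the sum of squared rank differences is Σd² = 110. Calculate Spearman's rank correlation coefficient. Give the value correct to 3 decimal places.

ρ = 1 − 6Σd² / [n(n²−1)] = 1 − 6×110 / (10×99)
  = 1 − 660/990 = 1 − 0.6667 ≈ 0.333

0.333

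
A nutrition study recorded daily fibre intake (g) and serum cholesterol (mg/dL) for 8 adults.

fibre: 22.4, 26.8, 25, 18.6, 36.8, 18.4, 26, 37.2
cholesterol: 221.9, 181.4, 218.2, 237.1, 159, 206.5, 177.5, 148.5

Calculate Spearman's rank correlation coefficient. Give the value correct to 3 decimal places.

-0.833

Rank fibre: 3, 6, 4, 2, 7, 1, 5, 8
Rank cholesterol: 7, 4, 6, 8, 2, 5, 3, 1
d = rank(fibre) − rank(cholesterol): -4, 2, -2, -6, 5, -4, 2, 7; Σd² = 154
ρ = 1 − 6Σd² / [n(n²−1)] = 1 − 6×154 / (8×63) = 1 − 924/504 ≈ -0.833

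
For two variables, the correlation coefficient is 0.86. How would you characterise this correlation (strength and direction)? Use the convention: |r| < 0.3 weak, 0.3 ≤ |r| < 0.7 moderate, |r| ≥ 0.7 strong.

r = 0.86 > 0 so the relationship is positive.
|r| = 0.86, which falls in the strong range.

strong positive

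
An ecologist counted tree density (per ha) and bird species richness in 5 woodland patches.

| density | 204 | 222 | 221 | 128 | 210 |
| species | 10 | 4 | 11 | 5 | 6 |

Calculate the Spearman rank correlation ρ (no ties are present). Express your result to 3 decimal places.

-0.100

Rank density: 2, 5, 4, 1, 3
Rank species: 4, 1, 5, 2, 3
d = rank(density) − rank(species): -2, 4, -1, -1, 0; Σd² = 22
ρ = 1 − 6Σd² / [n(n²−1)] = 1 − 6×22 / (5×24) = 1 − 132/120 ≈ -0.100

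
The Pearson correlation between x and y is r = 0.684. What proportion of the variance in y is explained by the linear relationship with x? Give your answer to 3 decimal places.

0.468

r² = (0.684)² = 0.468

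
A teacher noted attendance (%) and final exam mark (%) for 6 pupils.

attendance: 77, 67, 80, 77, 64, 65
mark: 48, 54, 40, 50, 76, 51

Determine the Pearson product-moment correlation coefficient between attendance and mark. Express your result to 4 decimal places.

-0.7405

n = 6, Σx = 430, Σy = 319, Σx² = 31068, Σy² = 17697, Σxy = 22543
nΣxy − ΣxΣy = 135258 − 137170 = -1912
nΣx² − (Σx)² = 186408 − 184900 = 1508; nΣy² − (Σy)² = 106182 − 101761 = 4421
r = -1912 / √(1508 × 4421) = -1912 / 2582.0279 ≈ -0.7405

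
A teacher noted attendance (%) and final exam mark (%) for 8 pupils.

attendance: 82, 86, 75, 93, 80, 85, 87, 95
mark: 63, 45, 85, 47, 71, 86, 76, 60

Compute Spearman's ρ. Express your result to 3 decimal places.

Rank attendance: 3, 5, 1, 7, 2, 4, 6, 8
Rank mark: 4, 1, 7, 2, 5, 8, 6, 3
d = rank(attendance) − rank(mark): -1, 4, -6, 5, -3, -4, 0, 5; Σd² = 128
ρ = 1 − 6Σd² / [n(n²−1)] = 1 − 6×128 / (8×63) = 1 − 768/504 ≈ -0.524

-0.524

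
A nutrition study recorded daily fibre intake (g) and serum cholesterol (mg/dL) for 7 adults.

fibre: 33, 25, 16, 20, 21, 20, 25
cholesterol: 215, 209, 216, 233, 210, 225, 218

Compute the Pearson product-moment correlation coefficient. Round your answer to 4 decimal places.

-0.3022

n = 7, Σx = 160, Σy = 1526, Σx² = 3836, Σy² = 333100, Σxy = 34796
nΣxy − ΣxΣy = 243572 − 244160 = -588
nΣx² − (Σx)² = 26852 − 25600 = 1252; nΣy² − (Σy)² = 2331700 − 2328676 = 3024
r = -588 / √(1252 × 3024) = -588 / 1945.7770 ≈ -0.3022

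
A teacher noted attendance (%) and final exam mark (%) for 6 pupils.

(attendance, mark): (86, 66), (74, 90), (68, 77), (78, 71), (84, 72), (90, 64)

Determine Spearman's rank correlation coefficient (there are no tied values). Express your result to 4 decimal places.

-0.8857

Rank attendance: 5, 2, 1, 3, 4, 6
Rank mark: 2, 6, 5, 3, 4, 1
d = rank(attendance) − rank(mark): 3, -4, -4, 0, 0, 5; Σd² = 66
ρ = 1 − 6Σd² / [n(n²−1)] = 1 − 6×66 / (6×35) = 1 − 396/210 ≈ -0.8857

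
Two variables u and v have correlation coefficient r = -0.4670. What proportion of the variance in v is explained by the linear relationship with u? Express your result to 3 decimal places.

0.218

r² = (-0.4670)² = 0.218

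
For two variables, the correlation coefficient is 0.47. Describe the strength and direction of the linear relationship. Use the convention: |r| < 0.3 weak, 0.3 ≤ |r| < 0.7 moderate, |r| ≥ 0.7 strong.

moderate positive

r = 0.47 > 0 so the relationship is positive.
|r| = 0.47, which falls in the moderate range.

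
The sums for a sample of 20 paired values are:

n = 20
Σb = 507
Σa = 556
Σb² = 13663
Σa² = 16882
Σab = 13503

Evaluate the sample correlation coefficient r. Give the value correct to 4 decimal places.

-0.5504

r = (nΣab − ΣaΣb) / √[(nΣa² − (Σa)²)(nΣb² − (Σb)²)]
Numerator: 20×13503 − 556×507 = -11832
Denominator: √[(337640 − 309136)(273260 − 257049)] = √[28504 × 16211] = 21496.0076
r = -11832 / 21496.0076 ≈ -0.5504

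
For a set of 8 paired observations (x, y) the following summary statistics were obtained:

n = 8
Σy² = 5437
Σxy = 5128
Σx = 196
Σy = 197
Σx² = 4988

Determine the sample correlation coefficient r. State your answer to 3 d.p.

0.913

r = (nΣxy − ΣxΣy) / √[(nΣx² − (Σx)²)(nΣy² − (Σy)²)]
Numerator: 8×5128 − 196×197 = 2412
Denominator: √[(39904 − 38416)(43496 − 38809)] = √[1488 × 4687] = 2640.8817
r = 2412 / 2640.8817 ≈ 0.913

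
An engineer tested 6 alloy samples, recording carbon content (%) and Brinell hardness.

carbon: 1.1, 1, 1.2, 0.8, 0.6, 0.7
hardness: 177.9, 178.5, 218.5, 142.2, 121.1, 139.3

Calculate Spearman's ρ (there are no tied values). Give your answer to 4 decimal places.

0.9429

Rank carbon: 5, 4, 6, 3, 1, 2
Rank hardness: 4, 5, 6, 3, 1, 2
d = rank(carbon) − rank(hardness): 1, -1, 0, 0, 0, 0; Σd² = 2
ρ = 1 − 6Σd² / [n(n²−1)] = 1 − 6×2 / (6×35) = 1 − 12/210 ≈ 0.9429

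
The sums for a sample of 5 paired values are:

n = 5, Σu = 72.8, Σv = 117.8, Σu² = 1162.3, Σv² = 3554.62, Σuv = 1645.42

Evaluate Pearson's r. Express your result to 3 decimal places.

-0.247

r = (nΣuv − ΣuΣv) / √[(nΣu² − (Σu)²)(nΣv² − (Σv)²)]
Numerator: 5×1645.42 − 72.8×117.8 = -348.74
Denominator: √[(5811.5 − 5299.84)(17773.1 − 13876.84)] = √[511.66 × 3896.26] = 1411.9350
r = -348.74 / 1411.9350 ≈ -0.247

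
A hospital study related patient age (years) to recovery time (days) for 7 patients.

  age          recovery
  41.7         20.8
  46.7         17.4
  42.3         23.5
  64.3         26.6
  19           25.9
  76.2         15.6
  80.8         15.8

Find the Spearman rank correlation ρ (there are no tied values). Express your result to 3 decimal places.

Rank age: 2, 4, 3, 5, 1, 6, 7
Rank recovery: 4, 3, 5, 7, 6, 1, 2
d = rank(age) − rank(recovery): -2, 1, -2, -2, -5, 5, 5; Σd² = 88
ρ = 1 − 6Σd² / [n(n²−1)] = 1 − 6×88 / (7×48) = 1 − 528/336 ≈ -0.571

-0.571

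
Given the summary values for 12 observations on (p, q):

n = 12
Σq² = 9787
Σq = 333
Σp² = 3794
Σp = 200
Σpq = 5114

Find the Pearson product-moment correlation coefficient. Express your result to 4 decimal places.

-0.8692

r = (nΣpq − ΣpΣq) / √[(nΣp² − (Σp)²)(nΣq² − (Σq)²)]
Numerator: 12×5114 − 200×333 = -5232
Denominator: √[(45528 − 40000)(117444 − 110889)] = √[5528 × 6555] = 6019.6379
r = -5232 / 6019.6379 ≈ -0.8692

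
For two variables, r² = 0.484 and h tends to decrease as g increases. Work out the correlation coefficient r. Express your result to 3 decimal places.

|r| = √0.484 = 0.696
The association is negative, so r = −0.696.

-0.696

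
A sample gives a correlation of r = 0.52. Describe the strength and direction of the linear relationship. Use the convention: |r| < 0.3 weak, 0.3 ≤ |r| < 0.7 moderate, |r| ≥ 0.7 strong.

r = 0.52 > 0 so the relationship is positive.
|r| = 0.52, which falls in the moderate range.

moderate positive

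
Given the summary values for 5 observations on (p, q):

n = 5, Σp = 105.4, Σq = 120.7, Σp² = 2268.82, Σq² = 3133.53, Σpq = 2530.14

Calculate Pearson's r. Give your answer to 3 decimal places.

-0.140

r = (nΣpq − ΣpΣq) / √[(nΣp² − (Σp)²)(nΣq² − (Σq)²)]
Numerator: 5×2530.14 − 105.4×120.7 = -71.08
Denominator: √[(11344.1 − 11109.16)(15667.65 − 14568.49)] = √[234.94 × 1099.16] = 508.1699
r = -71.08 / 508.1699 ≈ -0.140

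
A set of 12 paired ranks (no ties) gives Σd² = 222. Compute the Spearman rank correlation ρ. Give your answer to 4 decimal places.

ρ = 1 − 6Σd² / [n(n²−1)] = 1 − 6×222 / (12×143)
  = 1 − 1332/1716 = 1 − 0.77622 ≈ 0.2238

0.2238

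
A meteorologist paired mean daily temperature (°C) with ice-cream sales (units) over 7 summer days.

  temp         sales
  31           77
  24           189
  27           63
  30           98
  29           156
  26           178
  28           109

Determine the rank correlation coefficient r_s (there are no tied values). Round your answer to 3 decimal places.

-0.607

Rank temp: 7, 1, 3, 6, 5, 2, 4
Rank sales: 2, 7, 1, 3, 5, 6, 4
d = rank(temp) − rank(sales): 5, -6, 2, 3, 0, -4, 0; Σd² = 90
ρ = 1 − 6Σd² / [n(n²−1)] = 1 − 6×90 / (7×48) = 1 − 540/336 ≈ -0.607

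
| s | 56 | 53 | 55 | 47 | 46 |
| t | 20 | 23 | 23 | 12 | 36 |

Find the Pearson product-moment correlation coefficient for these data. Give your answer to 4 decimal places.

n = 5, Σs = 257, Σt = 114, Σs² = 13295, Σt² = 2898, Σst = 5824
nΣst − ΣsΣt = 29120 − 29298 = -178
nΣs² − (Σs)² = 66475 − 66049 = 426; nΣt² − (Σt)² = 14490 − 12996 = 1494
r = -178 / √(426 × 1494) = -178 / 797.7744 ≈ -0.2231

-0.2231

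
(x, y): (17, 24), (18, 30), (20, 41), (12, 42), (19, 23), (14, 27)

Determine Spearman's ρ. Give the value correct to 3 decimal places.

Rank x: 3, 4, 6, 1, 5, 2
Rank y: 2, 4, 5, 6, 1, 3
d = rank(x) − rank(y): 1, 0, 1, -5, 4, -1; Σd² = 44
ρ = 1 − 6Σd² / [n(n²−1)] = 1 − 6×44 / (6×35) = 1 − 264/210 ≈ -0.257

-0.257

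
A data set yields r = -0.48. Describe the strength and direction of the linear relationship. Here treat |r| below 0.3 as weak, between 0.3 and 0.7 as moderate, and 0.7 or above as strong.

r = -0.48 < 0 so the relationship is negative.
|r| = 0.48, which falls in the moderate range.

moderate negative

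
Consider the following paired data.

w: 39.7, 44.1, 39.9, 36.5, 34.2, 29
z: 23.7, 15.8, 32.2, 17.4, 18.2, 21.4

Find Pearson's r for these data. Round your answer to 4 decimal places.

0.0550

n = 6, Σw = 223.4, Σz = 128.7, Σw² = 8455.8, Σz² = 2940.13, Σwz = 4800.59
nΣwz − ΣwΣz = 28803.54 − 28751.58 = 51.96
nΣw² − (Σw)² = 50734.8 − 49907.56 = 827.24; nΣz² − (Σz)² = 17640.78 − 16563.69 = 1077.09
r = 51.96 / √(827.24 × 1077.09) = 51.96 / 943.9343 ≈ 0.0550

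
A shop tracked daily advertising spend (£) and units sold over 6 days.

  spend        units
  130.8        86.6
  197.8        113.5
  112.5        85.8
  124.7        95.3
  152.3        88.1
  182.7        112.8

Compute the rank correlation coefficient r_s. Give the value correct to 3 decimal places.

0.829

Rank spend: 3, 6, 1, 2, 4, 5
Rank units: 2, 6, 1, 4, 3, 5
d = rank(spend) − rank(units): 1, 0, 0, -2, 1, 0; Σd² = 6
ρ = 1 − 6Σd² / [n(n²−1)] = 1 − 6×6 / (6×35) = 1 − 36/210 ≈ 0.829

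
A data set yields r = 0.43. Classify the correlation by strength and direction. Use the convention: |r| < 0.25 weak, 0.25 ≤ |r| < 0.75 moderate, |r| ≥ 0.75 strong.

r = 0.43 > 0 so the relationship is positive.
|r| = 0.43, which falls in the moderate range.

moderate positive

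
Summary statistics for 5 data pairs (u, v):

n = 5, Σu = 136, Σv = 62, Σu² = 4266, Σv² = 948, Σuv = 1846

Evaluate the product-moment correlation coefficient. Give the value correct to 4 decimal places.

0.5008

r = (nΣuv − ΣuΣv) / √[(nΣu² − (Σu)²)(nΣv² − (Σv)²)]
Numerator: 5×1846 − 136×62 = 798
Denominator: √[(21330 − 18496)(4740 − 3844)] = √[2834 × 896] = 1593.5068
r = 798 / 1593.5068 ≈ 0.5008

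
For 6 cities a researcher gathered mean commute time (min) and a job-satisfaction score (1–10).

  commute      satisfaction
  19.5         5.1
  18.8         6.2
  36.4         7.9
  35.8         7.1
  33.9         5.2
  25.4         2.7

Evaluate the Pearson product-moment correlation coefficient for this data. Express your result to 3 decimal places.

n = 6, Σx = 169.8, Σy = 34.2, Σx² = 5134.66, Σy² = 211.6, Σxy = 1002.61
nΣxy − ΣxΣy = 6015.66 − 5807.16 = 208.5
nΣx² − (Σx)² = 30807.96 − 28832.04 = 1975.92; nΣy² − (Σy)² = 1269.6 − 1169.64 = 99.96
r = 208.5 / √(1975.92 × 99.96) = 208.5 / 444.4243 ≈ 0.469

0.469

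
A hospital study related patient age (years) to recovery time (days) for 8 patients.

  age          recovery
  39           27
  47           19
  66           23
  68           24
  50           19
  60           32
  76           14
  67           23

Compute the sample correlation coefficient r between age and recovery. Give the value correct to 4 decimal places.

n = 8, Σx = 473, Σy = 181, Σx² = 29075, Σy² = 4305, Σxy = 10571
nΣxy − ΣxΣy = 84568 − 85613 = -1045
nΣx² − (Σx)² = 232600 − 223729 = 8871; nΣy² − (Σy)² = 34440 − 32761 = 1679
r = -1045 / √(8871 × 1679) = -1045 / 3859.3275 ≈ -0.2708

-0.2708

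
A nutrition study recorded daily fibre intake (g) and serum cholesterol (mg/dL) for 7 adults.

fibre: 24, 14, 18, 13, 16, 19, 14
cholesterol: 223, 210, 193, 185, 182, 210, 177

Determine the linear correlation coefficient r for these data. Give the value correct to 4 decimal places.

n = 7, Σx = 118, Σy = 1380, Σx² = 2078, Σy² = 273856, Σxy = 23551
nΣxy − ΣxΣy = 164857 − 162840 = 2017
nΣx² − (Σx)² = 14546 − 13924 = 622; nΣy² − (Σy)² = 1916992 − 1904400 = 12592
r = 2017 / √(622 × 12592) = 2017 / 2798.6111 ≈ 0.7207

0.7207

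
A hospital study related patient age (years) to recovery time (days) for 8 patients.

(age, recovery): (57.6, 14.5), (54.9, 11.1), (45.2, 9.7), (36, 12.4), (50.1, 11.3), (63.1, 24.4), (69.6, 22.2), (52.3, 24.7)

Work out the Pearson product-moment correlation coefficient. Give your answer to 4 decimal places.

n = 8, Σx = 428.8, Σy = 130.3, Σx² = 23741.88, Σy² = 2407.29, Σxy = 7272.13
nΣxy − ΣxΣy = 58177.04 − 55872.64 = 2304.4
nΣx² − (Σx)² = 189935.04 − 183869.44 = 6065.6; nΣy² − (Σy)² = 19258.32 − 16978.09 = 2280.23
r = 2304.4 / √(6065.6 × 2280.23) = 2304.4 / 3719.0003 ≈ 0.6196

0.6196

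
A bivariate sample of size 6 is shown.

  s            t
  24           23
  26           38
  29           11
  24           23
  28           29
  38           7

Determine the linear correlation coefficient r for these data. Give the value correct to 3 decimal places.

n = 6, Σs = 169, Σt = 131, Σs² = 4897, Σt² = 3513, Σst = 3489
nΣst − ΣsΣt = 20934 − 22139 = -1205
nΣs² − (Σs)² = 29382 − 28561 = 821; nΣt² − (Σt)² = 21078 − 17161 = 3917
r = -1205 / √(821 × 3917) = -1205 / 1793.2811 ≈ -0.672

-0.672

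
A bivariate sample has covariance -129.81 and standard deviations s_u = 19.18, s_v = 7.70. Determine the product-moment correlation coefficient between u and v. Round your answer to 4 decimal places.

r = Cov(u,v) / (s_u · s_v) = -129.81 / (19.18 × 7.70)
  = -129.81 / 147.6860 ≈ -0.8790

-0.8790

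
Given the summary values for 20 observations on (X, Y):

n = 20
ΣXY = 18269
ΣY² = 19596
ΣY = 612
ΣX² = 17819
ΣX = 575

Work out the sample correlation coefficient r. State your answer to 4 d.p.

r = (nΣXY − ΣXΣY) / √[(nΣX² − (ΣX)²)(nΣY² − (ΣY)²)]
Numerator: 20×18269 − 575×612 = 13480
Denominator: √[(356380 − 330625)(391920 − 374544)] = √[25755 × 17376] = 21154.6420
r = 13480 / 21154.6420 ≈ 0.6372

0.6372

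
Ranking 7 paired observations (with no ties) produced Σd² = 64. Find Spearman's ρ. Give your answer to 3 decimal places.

-0.143

ρ = 1 − 6Σd² / [n(n²−1)] = 1 − 6×64 / (7×48)
  = 1 − 384/336 = 1 − 1.1429 ≈ -0.143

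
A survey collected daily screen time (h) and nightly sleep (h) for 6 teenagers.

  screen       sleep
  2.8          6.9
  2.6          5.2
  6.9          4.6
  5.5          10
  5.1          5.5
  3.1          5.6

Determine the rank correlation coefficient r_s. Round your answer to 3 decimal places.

-0.086

Rank screen: 2, 1, 6, 5, 4, 3
Rank sleep: 5, 2, 1, 6, 3, 4
d = rank(screen) − rank(sleep): -3, -1, 5, -1, 1, -1; Σd² = 38
ρ = 1 − 6Σd² / [n(n²−1)] = 1 − 6×38 / (6×35) = 1 − 228/210 ≈ -0.086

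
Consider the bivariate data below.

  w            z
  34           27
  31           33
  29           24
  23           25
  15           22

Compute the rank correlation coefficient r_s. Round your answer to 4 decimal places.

Rank w: 5, 4, 3, 2, 1
Rank z: 4, 5, 2, 3, 1
d = rank(w) − rank(z): 1, -1, 1, -1, 0; Σd² = 4
ρ = 1 − 6Σd² / [n(n²−1)] = 1 − 6×4 / (5×24) = 1 − 24/120 ≈ 0.8000

0.8000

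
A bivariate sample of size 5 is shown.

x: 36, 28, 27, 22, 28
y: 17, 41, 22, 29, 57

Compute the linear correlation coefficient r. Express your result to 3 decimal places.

-0.289

n = 5, Σx = 141, Σy = 166, Σx² = 4077, Σy² = 6544, Σxy = 4588
nΣxy − ΣxΣy = 22940 − 23406 = -466
nΣx² − (Σx)² = 20385 − 19881 = 504; nΣy² − (Σy)² = 32720 − 27556 = 5164
r = -466 / √(504 × 5164) = -466 / 1613.2749 ≈ -0.289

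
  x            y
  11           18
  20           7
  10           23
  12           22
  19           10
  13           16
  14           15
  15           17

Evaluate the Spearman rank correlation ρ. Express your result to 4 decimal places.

Rank x: 2, 8, 1, 3, 7, 4, 5, 6
Rank y: 6, 1, 8, 7, 2, 4, 3, 5
d = rank(x) − rank(y): -4, 7, -7, -4, 5, 0, 2, 1; Σd² = 160
ρ = 1 − 6Σd² / [n(n²−1)] = 1 − 6×160 / (8×63) = 1 − 960/504 ≈ -0.9048

-0.9048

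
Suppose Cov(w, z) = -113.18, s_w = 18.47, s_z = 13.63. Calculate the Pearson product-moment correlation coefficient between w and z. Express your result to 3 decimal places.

-0.450

r = Cov(w,z) / (s_w · s_z) = -113.18 / (18.47 × 13.63)
  = -113.18 / 251.7461 ≈ -0.450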